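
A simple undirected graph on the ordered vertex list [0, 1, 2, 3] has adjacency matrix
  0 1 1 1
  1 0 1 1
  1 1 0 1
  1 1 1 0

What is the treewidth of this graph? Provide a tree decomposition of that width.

Treewidth 3.
One such decomposition:
Bags: B1 = {0, 1, 2, 3}
Tree: (single bag)

A single bag containing all 4 vertices is trivially a valid decomposition of width 3. On the other hand G contains the 4-clique {0, 1, 2, 3}. A clique must lie in a single bag of any decomposition, so no decomposition can have width below 3. Combining the bounds, tw(G) = 3.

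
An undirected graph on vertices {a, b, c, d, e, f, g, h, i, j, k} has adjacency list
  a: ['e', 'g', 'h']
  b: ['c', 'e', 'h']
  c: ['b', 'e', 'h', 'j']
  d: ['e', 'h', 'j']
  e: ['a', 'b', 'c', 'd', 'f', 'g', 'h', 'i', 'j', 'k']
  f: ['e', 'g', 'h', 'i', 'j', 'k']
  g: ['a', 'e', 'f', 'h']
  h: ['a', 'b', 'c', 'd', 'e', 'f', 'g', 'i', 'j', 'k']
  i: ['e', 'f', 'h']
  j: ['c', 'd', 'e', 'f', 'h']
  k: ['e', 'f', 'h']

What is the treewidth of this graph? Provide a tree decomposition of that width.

Treewidth 3.
One optimal decomposition is:
Bags: B1 = {e, f, g, h}  B2 = {a, e, g, h}  B3 = {e, f, h, j}  B4 = {d, e, h, j}  B5 = {e, f, h, i}  B6 = {c, e, h, j}  B7 = {e, f, h, k}  B8 = {b, c, e, h}
Tree: B1–B2, B1–B3, B3–B4, B3–B5, B3–B6, B1–B7, B6–B8

Each bag holds 4 vertices, so the decomposition has width 3, which upper-bounds the treewidth. For the lower bound, the 4 vertices {d, e, h, j} are pairwise adjacent, and any tree decomposition puts a clique entirely inside one bag — forcing width ≥ 3. Therefore the treewidth is 3.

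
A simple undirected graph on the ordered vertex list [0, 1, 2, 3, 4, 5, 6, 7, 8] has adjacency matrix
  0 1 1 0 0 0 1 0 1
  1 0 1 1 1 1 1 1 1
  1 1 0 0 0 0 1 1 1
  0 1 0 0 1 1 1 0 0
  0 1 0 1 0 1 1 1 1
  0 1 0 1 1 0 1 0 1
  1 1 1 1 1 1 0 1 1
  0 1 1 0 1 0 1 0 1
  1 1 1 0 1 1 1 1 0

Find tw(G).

4

A width-4 tree decomposition is:
Bags: B1 = {1, 4, 5, 6, 8}  B2 = {1, 3, 4, 5, 6}  B3 = {1, 4, 6, 7, 8}  B4 = {1, 2, 6, 7, 8}  B5 = {0, 1, 2, 6, 8}
Tree: B1–B2, B1–B3, B3–B4, B4–B5
Each bag holds 5 vertices, so the decomposition has width 4, which upper-bounds the treewidth. On the other hand G contains the 5-clique {0, 1, 2, 6, 8}. A clique must lie in a single bag of any decomposition, so no decomposition can have width below 4. Combining the bounds, tw(G) = 4.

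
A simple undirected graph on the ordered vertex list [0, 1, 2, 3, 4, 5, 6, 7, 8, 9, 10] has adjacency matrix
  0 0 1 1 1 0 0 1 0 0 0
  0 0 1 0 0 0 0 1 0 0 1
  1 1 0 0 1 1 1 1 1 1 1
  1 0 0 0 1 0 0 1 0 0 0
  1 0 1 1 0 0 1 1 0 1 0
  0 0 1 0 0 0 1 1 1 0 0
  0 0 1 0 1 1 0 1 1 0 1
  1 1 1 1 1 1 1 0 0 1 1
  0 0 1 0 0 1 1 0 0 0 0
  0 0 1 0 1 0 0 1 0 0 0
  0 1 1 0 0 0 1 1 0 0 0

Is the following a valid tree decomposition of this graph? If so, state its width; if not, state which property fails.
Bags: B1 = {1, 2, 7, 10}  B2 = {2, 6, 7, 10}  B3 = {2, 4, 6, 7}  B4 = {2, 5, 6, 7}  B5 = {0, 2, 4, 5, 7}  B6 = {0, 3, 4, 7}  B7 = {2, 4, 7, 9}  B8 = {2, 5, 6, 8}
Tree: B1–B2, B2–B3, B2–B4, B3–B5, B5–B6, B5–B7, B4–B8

No — bags containing vertex 5 are not connected in the tree.

A tree decomposition must satisfy three properties: every vertex lies in some bag; for every edge, both endpoints lie together in some bag; and for every vertex, the bags containing it form a connected subtree. Here bags containing vertex 5 are not connected in the tree, so the decomposition is invalid.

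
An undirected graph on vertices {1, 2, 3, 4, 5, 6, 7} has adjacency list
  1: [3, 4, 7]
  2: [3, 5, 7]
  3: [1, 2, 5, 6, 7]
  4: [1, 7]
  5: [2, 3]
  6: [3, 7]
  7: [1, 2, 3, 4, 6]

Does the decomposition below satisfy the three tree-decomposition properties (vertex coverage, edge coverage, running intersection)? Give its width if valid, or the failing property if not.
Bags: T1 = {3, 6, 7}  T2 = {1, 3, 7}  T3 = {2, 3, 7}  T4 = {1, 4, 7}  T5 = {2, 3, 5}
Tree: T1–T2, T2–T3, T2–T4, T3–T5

Every vertex of G appears in some bag (union = {1, 2, 3, 4, 5, 6, 7}); every edge is covered by a bag; and for each vertex v the set of bags containing v is connected in the bag tree. The decomposition is therefore valid. The largest bag has 3 vertices, so the width is 2.

Yes; width 2.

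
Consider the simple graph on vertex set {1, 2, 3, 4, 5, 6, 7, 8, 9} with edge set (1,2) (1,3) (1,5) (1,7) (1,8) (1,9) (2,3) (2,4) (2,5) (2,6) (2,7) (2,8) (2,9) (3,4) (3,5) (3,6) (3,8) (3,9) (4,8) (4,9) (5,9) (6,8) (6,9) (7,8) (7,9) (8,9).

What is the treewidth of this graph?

A width-4 tree decomposition is:
Bags: B1 = {1, 2, 3, 8, 9}  B2 = {2, 3, 4, 8, 9}  B3 = {1, 2, 7, 8, 9}  B4 = {2, 3, 6, 8, 9}  B5 = {1, 2, 3, 5, 9}
Tree: B1–B2, B1–B3, B1–B4, B1–B5
Every bag has size at most 5, so the width is 5 − 1 = 4 and tw(G) ≤ 4. For the lower bound, the 5 vertices {1, 2, 3, 8, 9} are pairwise adjacent, and any tree decomposition puts a clique entirely inside one bag — forcing width ≥ 4. Therefore the treewidth is 4.

4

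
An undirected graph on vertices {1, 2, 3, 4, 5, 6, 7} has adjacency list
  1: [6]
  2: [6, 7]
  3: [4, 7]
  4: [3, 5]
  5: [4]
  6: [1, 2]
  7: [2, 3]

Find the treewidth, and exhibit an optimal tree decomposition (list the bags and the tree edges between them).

Treewidth 1.
Bags: B1 = {4, 5}  B2 = {3, 4}  B3 = {3, 7}  B4 = {2, 7}  B5 = {2, 6}  B6 = {1, 6}
Tree: B1–B2, B2–B3, B3–B4, B4–B5, B5–B6

Every bag has size at most 2, so the width is 2 − 1 = 1 and tw(G) ≤ 1. G has an edge, so its treewidth is at least 1. Combining the bounds, tw(G) = 1.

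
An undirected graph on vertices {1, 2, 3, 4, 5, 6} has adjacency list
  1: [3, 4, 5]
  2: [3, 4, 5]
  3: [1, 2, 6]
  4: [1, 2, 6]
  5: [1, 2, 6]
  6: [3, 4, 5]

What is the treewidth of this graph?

A width-3 tree decomposition is:
Bags: B1 = {1, 2, 5, 6}  B2 = {1, 2, 4, 6}  B3 = {1, 2, 3, 6}
Tree: B1–B2, B2–B3
Each bag holds 4 vertices, so the decomposition has width 3, which upper-bounds the treewidth. For the lower bound: the 4 vertex sets {1,5}, {4,6}, {2}, {3} are disjoint, each induces a connected subgraph, and every pair is joined by at least one edge of G. Contracting each set to a single vertex therefore yields K_{4} as a minor, and since treewidth is minor-monotone, tw(G) ≥ tw(K_{4}) = 3. Therefore the treewidth is 3.

3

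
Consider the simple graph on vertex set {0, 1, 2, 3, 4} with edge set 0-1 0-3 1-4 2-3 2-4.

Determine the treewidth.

2

A width-2 tree decomposition is:
Bags: B1 = {0, 2, 3}  B2 = {0, 1, 2}  B3 = {1, 2, 4}
Tree: B1–B2, B2–B3
Every bag has size at most 3, so the width is 3 − 1 = 2 and tw(G) ≤ 2. For the lower bound, G contains the cycle 2–3–0–1–4–2, so G is not a forest; only forests have treewidth ≤ 1, hence tw(G) ≥ 2. Combining the bounds, tw(G) = 2.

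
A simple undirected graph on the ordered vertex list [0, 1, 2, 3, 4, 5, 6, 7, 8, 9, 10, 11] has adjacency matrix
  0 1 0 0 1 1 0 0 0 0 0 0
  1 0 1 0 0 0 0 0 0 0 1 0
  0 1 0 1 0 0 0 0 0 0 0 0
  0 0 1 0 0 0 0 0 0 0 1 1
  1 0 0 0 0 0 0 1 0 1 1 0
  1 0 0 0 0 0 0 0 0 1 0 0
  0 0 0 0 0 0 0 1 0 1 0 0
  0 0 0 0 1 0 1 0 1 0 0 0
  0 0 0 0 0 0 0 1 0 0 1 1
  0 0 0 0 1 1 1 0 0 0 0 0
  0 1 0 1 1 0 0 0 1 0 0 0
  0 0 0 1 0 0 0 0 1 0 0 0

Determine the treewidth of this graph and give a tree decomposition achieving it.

The largest bag has 4 vertices, giving width 3; this decomposition certifies tw(G) ≤ 3. For the lower bound: the 4 vertex sets {5,6,9}, {0}, {4}, {1,7,8,10} are disjoint, each induces a connected subgraph, and every pair is joined by at least one edge of G. Contracting each set to a single vertex therefore yields K_{4} as a minor, and since treewidth is minor-monotone, tw(G) ≥ tw(K_{4}) = 3. The upper and lower bounds meet at 3, so that is the treewidth.

Treewidth 3.
One such decomposition:
Bags: B1 = {0, 5, 6, 9}  B2 = {0, 4, 6, 9}  B3 = {0, 4, 6, 7}  B4 = {0, 1, 4, 7}  B5 = {1, 4, 7, 10}  B6 = {1, 7, 8, 10}  B7 = {1, 2, 8, 10}  B8 = {2, 3, 8, 10}  B9 = {2, 3, 8, 11}
Tree: B1–B2, B2–B3, B3–B4, B4–B5, B5–B6, B6–B7, B7–B8, B8–B9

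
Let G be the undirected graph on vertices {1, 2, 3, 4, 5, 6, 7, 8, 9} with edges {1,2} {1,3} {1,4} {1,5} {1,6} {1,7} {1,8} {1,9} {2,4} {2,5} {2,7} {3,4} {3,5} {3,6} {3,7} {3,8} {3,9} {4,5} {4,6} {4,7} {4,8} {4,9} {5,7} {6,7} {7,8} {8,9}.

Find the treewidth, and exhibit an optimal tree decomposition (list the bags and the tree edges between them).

The largest bag has 5 vertices, giving width 4; this decomposition certifies tw(G) ≤ 4. Conversely, {1, 2, 4, 5, 7} is a clique of size 5, and the vertices of any clique must share a bag in every tree decomposition; so some bag has ≥ 5 vertices and tw(G) ≥ 4. The upper and lower bounds meet at 4, so that is the treewidth.

Treewidth 4.
Bags: B1 = {1, 3, 4, 5, 7}  B2 = {1, 2, 4, 5, 7}  B3 = {1, 3, 4, 6, 7}  B4 = {1, 3, 4, 7, 8}  B5 = {1, 3, 4, 8, 9}
Tree: B1–B2, B1–B3, B1–B4, B4–B5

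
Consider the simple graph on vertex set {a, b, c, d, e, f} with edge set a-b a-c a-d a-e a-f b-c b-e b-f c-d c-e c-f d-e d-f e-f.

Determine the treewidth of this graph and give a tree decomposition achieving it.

Every bag has size at most 5, so the width is 5 − 1 = 4 and tw(G) ≤ 4. For the lower bound, the 5 vertices {a, c, d, e, f} are pairwise adjacent, and any tree decomposition puts a clique entirely inside one bag — forcing width ≥ 4. The upper and lower bounds meet at 4, so that is the treewidth.

Treewidth 4.
One optimal decomposition is:
Bags: B1 = {a, b, c, e, f}  B2 = {a, c, d, e, f}
Tree: B1–B2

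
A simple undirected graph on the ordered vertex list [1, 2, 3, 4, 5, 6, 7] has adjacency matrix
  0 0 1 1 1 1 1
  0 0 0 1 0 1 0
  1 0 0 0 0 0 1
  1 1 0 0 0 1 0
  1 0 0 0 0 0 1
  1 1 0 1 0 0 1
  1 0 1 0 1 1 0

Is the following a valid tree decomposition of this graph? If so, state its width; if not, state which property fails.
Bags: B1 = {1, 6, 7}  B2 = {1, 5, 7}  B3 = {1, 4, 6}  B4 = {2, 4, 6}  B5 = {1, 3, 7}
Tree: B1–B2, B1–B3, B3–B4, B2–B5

Vertex coverage: the bags together contain {1, 2, 3, 4, 5, 6, 7}, the full vertex set. Edge coverage: each edge of G has both endpoints in at least one bag. Running intersection: for every vertex, the bags containing it form a connected subtree. All three properties hold, so this is a valid tree decomposition of width max|bag| − 1 = 2, and hence tw(G) ≤ 2.

Yes; width 2.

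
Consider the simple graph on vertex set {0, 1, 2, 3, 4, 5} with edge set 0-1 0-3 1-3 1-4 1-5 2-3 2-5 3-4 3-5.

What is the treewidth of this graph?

A width-2 tree decomposition is:
Bags: B1 = {1, 3, 4}  B2 = {1, 3, 5}  B3 = {2, 3, 5}  B4 = {0, 1, 3}
Tree: B1–B2, B2–B3, B2–B4
Each bag holds 3 vertices, so the decomposition has width 2, which upper-bounds the treewidth. For the lower bound, the 3 vertices {0, 1, 3} are pairwise adjacent, and any tree decomposition puts a clique entirely inside one bag — forcing width ≥ 2. Combining the bounds, tw(G) = 2.

2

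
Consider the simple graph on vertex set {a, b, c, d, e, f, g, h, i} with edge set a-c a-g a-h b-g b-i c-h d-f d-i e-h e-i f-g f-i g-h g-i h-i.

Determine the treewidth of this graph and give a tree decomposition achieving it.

Treewidth 2.
One optimal decomposition is:
Bags: B1 = {b, g, i}  B2 = {g, h, i}  B3 = {f, g, i}  B4 = {a, g, h}  B5 = {e, h, i}  B6 = {a, c, h}  B7 = {d, f, i}
Tree: B1–B2, B1–B3, B2–B4, B2–B5, B4–B6, B3–B7

Each bag holds 3 vertices, so the decomposition has width 2, which upper-bounds the treewidth. For the lower bound, the 3 vertices {a, c, h} are pairwise adjacent, and any tree decomposition puts a clique entirely inside one bag — forcing width ≥ 2. Therefore the treewidth is 2.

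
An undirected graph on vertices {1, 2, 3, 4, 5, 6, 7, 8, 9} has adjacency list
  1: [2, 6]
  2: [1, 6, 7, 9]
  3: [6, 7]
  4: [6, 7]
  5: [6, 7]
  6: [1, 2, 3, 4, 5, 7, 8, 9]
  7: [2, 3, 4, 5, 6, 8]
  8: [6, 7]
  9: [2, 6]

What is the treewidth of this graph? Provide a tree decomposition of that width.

Every bag has size at most 3, so the width is 3 − 1 = 2 and tw(G) ≤ 2. On the other hand G contains the 3-clique {1, 2, 6}. A clique must lie in a single bag of any decomposition, so no decomposition can have width below 2. Combining the bounds, tw(G) = 2.

Treewidth 2.
Bags: B1 = {4, 6, 7}  B2 = {2, 6, 7}  B3 = {6, 7, 8}  B4 = {5, 6, 7}  B5 = {3, 6, 7}  B6 = {1, 2, 6}  B7 = {2, 6, 9}
Tree: B1–B2, B1–B3, B2–B4, B4–B5, B2–B6, B6–B7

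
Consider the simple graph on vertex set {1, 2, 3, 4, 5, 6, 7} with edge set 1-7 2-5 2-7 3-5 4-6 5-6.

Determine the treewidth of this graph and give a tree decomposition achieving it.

Treewidth 1.
One optimal decomposition is:
Bags: B1 = {2, 5}  B2 = {5, 6}  B3 = {2, 7}  B4 = {4, 6}  B5 = {1, 7}  B6 = {3, 5}
Tree: B1–B2, B1–B3, B2–B4, B3–B5, B2–B6

Every bag has size at most 2, so the width is 2 − 1 = 1 and tw(G) ≤ 1. G has an edge, so its treewidth is at least 1. Therefore the treewidth is 1.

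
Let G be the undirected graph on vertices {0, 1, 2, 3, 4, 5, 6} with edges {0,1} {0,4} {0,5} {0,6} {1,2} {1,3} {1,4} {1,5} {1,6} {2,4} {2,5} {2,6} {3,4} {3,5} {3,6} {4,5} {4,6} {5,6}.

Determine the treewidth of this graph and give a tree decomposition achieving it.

The largest bag has 5 vertices, giving width 4; this decomposition certifies tw(G) ≤ 4. On the other hand G contains the 5-clique {0, 1, 4, 5, 6}. A clique must lie in a single bag of any decomposition, so no decomposition can have width below 4. Hence tw(G) = 4 exactly.

Treewidth 4.
Bags: B1 = {1, 2, 4, 5, 6}  B2 = {0, 1, 4, 5, 6}  B3 = {1, 3, 4, 5, 6}
Tree: B1–B2, B1–B3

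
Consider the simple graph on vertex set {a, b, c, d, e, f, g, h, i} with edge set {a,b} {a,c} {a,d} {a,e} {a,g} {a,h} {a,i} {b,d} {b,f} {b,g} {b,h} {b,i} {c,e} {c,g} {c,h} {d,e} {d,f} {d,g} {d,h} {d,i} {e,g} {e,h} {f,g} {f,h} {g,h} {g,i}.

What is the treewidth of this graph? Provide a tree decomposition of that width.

Treewidth 4.
One optimal decomposition is:
Bags: B1 = {a, c, e, g, h}  B2 = {a, d, e, g, h}  B3 = {a, b, d, g, h}  B4 = {b, d, f, g, h}  B5 = {a, b, d, g, i}
Tree: B1–B2, B2–B3, B3–B4, B3–B5

The largest bag has 5 vertices, giving width 4; this decomposition certifies tw(G) ≤ 4. On the other hand G contains the 5-clique {b, d, f, g, h}. A clique must lie in a single bag of any decomposition, so no decomposition can have width below 4. Hence tw(G) = 4 exactly.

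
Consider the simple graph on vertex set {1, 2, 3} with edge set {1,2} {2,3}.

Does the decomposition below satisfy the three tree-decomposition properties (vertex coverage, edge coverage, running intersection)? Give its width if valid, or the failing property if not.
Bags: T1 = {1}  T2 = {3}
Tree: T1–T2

No — vertex 2 appears in no bag.

A tree decomposition must satisfy three properties: every vertex lies in some bag; for every edge, both endpoints lie together in some bag; and for every vertex, the bags containing it form a connected subtree. Here vertex 2 appears in no bag, so the decomposition is invalid.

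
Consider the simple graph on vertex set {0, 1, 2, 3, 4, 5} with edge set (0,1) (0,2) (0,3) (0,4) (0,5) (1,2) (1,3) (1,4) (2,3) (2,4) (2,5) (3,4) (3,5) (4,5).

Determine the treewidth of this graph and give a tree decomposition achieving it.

Every bag has size at most 5, so the width is 5 − 1 = 4 and tw(G) ≤ 4. On the other hand G contains the 5-clique {0, 1, 2, 3, 4}. A clique must lie in a single bag of any decomposition, so no decomposition can have width below 4. Therefore the treewidth is 4.

Treewidth 4.
One optimal decomposition is:
Bags: B1 = {0, 2, 3, 4, 5}  B2 = {0, 1, 2, 3, 4}
Tree: B1–B2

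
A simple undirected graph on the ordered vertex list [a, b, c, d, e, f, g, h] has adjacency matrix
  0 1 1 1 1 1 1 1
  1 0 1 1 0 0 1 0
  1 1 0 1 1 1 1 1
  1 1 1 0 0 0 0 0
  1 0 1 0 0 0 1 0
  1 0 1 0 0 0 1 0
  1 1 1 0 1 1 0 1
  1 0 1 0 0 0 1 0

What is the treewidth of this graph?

3

A width-3 tree decomposition is:
Bags: B1 = {a, b, c, g}  B2 = {a, c, g, h}  B3 = {a, c, e, g}  B4 = {a, b, c, d}  B5 = {a, c, f, g}
Tree: B1–B2, B1–B3, B1–B4, B1–B5
Every bag has size at most 4, so the width is 4 − 1 = 3 and tw(G) ≤ 3. For the lower bound, the 4 vertices {a, b, c, d} are pairwise adjacent, and any tree decomposition puts a clique entirely inside one bag — forcing width ≥ 3. Combining the bounds, tw(G) = 3.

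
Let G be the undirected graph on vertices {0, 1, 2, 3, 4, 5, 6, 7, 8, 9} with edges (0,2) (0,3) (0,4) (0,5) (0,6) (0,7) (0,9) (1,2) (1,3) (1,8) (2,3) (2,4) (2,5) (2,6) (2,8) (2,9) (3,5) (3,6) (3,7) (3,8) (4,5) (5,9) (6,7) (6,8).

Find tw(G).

A width-3 tree decomposition is:
Bags: B1 = {0, 2, 3, 5}  B2 = {0, 2, 4, 5}  B3 = {0, 2, 3, 6}  B4 = {0, 3, 6, 7}  B5 = {0, 2, 5, 9}  B6 = {2, 3, 6, 8}  B7 = {1, 2, 3, 8}
Tree: B1–B2, B1–B3, B3–B4, B1–B5, B3–B6, B6–B7
Every bag has size at most 4, so the width is 4 − 1 = 3 and tw(G) ≤ 3. For the lower bound, the 4 vertices {0, 2, 5, 9} are pairwise adjacent, and any tree decomposition puts a clique entirely inside one bag — forcing width ≥ 3. Therefore the treewidth is 3.

3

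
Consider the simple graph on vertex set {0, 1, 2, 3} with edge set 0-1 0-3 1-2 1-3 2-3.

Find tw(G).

A width-2 tree decomposition is:
Bags: B1 = {0, 1, 3}  B2 = {1, 2, 3}
Tree: B1–B2
Each bag holds 3 vertices, so the decomposition has width 2, which upper-bounds the treewidth. For the lower bound, the 3 vertices {0, 1, 3} are pairwise adjacent, and any tree decomposition puts a clique entirely inside one bag — forcing width ≥ 2. Hence tw(G) = 2 exactly.

2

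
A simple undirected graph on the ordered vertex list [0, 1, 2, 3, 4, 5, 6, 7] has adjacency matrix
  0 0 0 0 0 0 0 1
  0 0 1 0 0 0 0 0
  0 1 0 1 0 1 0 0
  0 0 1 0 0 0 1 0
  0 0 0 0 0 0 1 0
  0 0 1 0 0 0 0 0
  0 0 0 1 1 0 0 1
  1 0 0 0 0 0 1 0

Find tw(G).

1

A width-1 tree decomposition is:
Bags: B1 = {2, 3}  B2 = {2, 5}  B3 = {3, 6}  B4 = {6, 7}  B5 = {1, 2}  B6 = {4, 6}  B7 = {0, 7}
Tree: B1–B2, B1–B3, B3–B4, B1–B5, B3–B6, B4–B7
The largest bag has 2 vertices, giving width 1; this decomposition certifies tw(G) ≤ 1. G has an edge, so its treewidth is at least 1. Combining the bounds, tw(G) = 1.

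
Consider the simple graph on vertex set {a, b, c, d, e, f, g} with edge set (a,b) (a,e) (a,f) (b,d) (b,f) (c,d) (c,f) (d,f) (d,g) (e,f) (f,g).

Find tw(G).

A width-2 tree decomposition is:
Bags: B1 = {b, d, f}  B2 = {d, f, g}  B3 = {a, b, f}  B4 = {a, e, f}  B5 = {c, d, f}
Tree: B1–B2, B1–B3, B3–B4, B1–B5
Every bag has size at most 3, so the width is 3 − 1 = 2 and tw(G) ≤ 2. For the lower bound, the 3 vertices {d, f, g} are pairwise adjacent, and any tree decomposition puts a clique entirely inside one bag — forcing width ≥ 2. Hence tw(G) = 2 exactly.

2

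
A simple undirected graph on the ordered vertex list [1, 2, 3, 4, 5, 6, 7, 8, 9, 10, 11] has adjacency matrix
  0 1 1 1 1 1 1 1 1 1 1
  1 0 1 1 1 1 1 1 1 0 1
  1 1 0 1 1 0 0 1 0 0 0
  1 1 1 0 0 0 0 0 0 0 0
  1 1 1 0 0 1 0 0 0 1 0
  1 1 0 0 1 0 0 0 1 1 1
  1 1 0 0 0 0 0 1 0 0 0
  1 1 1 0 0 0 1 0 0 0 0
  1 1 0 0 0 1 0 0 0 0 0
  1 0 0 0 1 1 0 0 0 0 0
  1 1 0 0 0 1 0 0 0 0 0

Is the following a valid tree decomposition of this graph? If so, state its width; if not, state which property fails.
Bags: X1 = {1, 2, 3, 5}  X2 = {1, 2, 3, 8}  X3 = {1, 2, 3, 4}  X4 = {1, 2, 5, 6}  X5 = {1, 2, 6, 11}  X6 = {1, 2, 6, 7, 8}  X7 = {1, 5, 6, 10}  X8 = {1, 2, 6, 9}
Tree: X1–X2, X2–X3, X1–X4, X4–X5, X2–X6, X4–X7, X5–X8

A tree decomposition must satisfy three properties: every vertex lies in some bag; for every edge, both endpoints lie together in some bag; and for every vertex, the bags containing it form a connected subtree. Here bags containing vertex 6 are not connected in the tree, so the decomposition is invalid.

No — bags containing vertex 6 are not connected in the tree.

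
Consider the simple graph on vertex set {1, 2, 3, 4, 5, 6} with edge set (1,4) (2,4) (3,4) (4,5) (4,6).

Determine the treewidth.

A width-1 tree decomposition is:
Bags: B1 = {4, 6}  B2 = {4, 5}  B3 = {2, 4}  B4 = {3, 4}  B5 = {1, 4}
Tree: B1–B2, B2–B3, B1–B4, B1–B5
Every bag has size at most 2, so the width is 2 − 1 = 1 and tw(G) ≤ 1. Any graph with an edge has treewidth ≥ 1, and G has the edge 4–6. Combining the bounds, tw(G) = 1.

1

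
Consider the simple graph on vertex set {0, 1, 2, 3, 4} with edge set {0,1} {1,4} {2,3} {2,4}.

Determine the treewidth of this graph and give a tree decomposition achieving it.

Each bag holds 2 vertices, so the decomposition has width 1, which upper-bounds the treewidth. G has an edge, so its treewidth is at least 1. The upper and lower bounds meet at 1, so that is the treewidth.

Treewidth 1.
Bags: B1 = {0, 1}  B2 = {1, 4}  B3 = {2, 4}  B4 = {2, 3}
Tree: B1–B2, B2–B3, B3–B4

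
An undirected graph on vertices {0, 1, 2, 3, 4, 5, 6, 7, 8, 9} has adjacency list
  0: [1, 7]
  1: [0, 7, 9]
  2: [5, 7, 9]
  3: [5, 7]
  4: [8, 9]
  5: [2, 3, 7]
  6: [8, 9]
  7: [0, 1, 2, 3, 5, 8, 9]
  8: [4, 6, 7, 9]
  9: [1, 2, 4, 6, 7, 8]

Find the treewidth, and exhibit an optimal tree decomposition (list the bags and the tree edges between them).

Treewidth 2.
One optimal decomposition is:
Bags: B1 = {2, 7, 9}  B2 = {2, 5, 7}  B3 = {1, 7, 9}  B4 = {0, 1, 7}  B5 = {7, 8, 9}  B6 = {4, 8, 9}  B7 = {3, 5, 7}  B8 = {6, 8, 9}
Tree: B1–B2, B1–B3, B3–B4, B3–B5, B5–B6, B2–B7, B5–B8

The largest bag has 3 vertices, giving width 2; this decomposition certifies tw(G) ≤ 2. For the lower bound, the 3 vertices {4, 8, 9} are pairwise adjacent, and any tree decomposition puts a clique entirely inside one bag — forcing width ≥ 2. The upper and lower bounds meet at 2, so that is the treewidth.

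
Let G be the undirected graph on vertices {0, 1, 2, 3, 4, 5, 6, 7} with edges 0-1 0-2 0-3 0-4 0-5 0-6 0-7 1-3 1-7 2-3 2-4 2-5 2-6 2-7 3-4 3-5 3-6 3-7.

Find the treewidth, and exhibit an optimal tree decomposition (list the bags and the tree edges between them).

Every bag has size at most 4, so the width is 4 − 1 = 3 and tw(G) ≤ 3. For the lower bound, the 4 vertices {0, 1, 3, 7} are pairwise adjacent, and any tree decomposition puts a clique entirely inside one bag — forcing width ≥ 3. Therefore the treewidth is 3.

Treewidth 3.
One optimal decomposition is:
Bags: B1 = {0, 2, 3, 6}  B2 = {0, 2, 3, 4}  B3 = {0, 2, 3, 5}  B4 = {0, 2, 3, 7}  B5 = {0, 1, 3, 7}
Tree: B1–B2, B1–B3, B2–B4, B4–B5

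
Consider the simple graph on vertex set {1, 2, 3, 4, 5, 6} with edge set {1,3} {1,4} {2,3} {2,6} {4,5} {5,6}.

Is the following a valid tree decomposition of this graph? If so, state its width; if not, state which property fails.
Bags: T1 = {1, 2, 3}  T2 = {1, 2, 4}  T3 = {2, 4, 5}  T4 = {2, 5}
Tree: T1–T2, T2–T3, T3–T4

A tree decomposition must satisfy three properties: every vertex lies in some bag; for every edge, both endpoints lie together in some bag; and for every vertex, the bags containing it form a connected subtree. Here vertex 6 appears in no bag, so the decomposition is invalid.

No — vertex 6 appears in no bag.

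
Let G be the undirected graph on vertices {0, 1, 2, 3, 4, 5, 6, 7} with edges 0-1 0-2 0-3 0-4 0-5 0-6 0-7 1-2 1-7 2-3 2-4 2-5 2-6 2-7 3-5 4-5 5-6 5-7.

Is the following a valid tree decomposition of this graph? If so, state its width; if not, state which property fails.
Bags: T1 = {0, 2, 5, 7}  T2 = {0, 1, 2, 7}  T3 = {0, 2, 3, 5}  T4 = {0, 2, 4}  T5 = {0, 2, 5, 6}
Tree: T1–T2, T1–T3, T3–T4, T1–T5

No — edge (5,4) lies in no bag.

A tree decomposition must satisfy three properties: every vertex lies in some bag; for every edge, both endpoints lie together in some bag; and for every vertex, the bags containing it form a connected subtree. Here edge (5,4) lies in no bag, so the decomposition is invalid.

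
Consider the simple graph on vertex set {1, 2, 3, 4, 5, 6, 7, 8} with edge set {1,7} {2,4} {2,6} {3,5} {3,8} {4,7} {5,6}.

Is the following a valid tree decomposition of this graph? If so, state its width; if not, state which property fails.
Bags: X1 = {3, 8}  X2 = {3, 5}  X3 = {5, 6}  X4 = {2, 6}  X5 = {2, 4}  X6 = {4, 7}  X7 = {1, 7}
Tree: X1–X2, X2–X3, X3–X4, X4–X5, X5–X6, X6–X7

Checking the three conditions: (i) the bags cover all of {1, 2, 3, 4, 5, 6, 7, 8}; (ii) for each edge, some bag contains both endpoints; (iii) the bags containing any fixed vertex form a subtree. All hold, so the decomposition is valid with width 2 − 1 = 1.

Yes; width 1.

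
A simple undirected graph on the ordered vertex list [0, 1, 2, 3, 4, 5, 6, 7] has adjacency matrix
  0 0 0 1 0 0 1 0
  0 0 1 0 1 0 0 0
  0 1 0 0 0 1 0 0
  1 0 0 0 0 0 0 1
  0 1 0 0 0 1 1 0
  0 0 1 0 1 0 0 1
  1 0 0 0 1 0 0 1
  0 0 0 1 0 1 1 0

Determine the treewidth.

2

A width-2 tree decomposition is:
Bags: B1 = {0, 3, 6}  B2 = {3, 6, 7}  B3 = {4, 6, 7}  B4 = {4, 5, 7}  B5 = {1, 4, 5}  B6 = {1, 2, 5}
Tree: B1–B2, B2–B3, B3–B4, B4–B5, B5–B6
Every bag has size at most 3, so the width is 3 − 1 = 2 and tw(G) ≤ 2. The edges 0–3–7–6–0 form a cycle, so G is not a tree and its treewidth is at least 2. The upper and lower bounds meet at 2, so that is the treewidth.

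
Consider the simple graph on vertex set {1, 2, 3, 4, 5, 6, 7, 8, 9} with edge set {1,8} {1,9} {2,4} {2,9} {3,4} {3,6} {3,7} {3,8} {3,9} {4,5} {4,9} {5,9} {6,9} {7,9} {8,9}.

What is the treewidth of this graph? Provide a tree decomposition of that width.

Treewidth 2.
One optimal decomposition is:
Bags: B1 = {3, 8, 9}  B2 = {3, 4, 9}  B3 = {3, 7, 9}  B4 = {4, 5, 9}  B5 = {1, 8, 9}  B6 = {3, 6, 9}  B7 = {2, 4, 9}
Tree: B1–B2, B2–B3, B2–B4, B1–B5, B2–B6, B4–B7

Each bag holds 3 vertices, so the decomposition has width 2, which upper-bounds the treewidth. On the other hand G contains the 3-clique {1, 8, 9}. A clique must lie in a single bag of any decomposition, so no decomposition can have width below 2. Combining the bounds, tw(G) = 2.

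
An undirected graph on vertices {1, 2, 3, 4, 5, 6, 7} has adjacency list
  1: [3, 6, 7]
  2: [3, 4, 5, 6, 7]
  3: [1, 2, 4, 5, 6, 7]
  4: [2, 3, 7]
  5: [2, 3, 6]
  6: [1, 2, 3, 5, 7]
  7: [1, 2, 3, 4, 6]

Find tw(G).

A width-3 tree decomposition is:
Bags: B1 = {2, 3, 5, 6}  B2 = {2, 3, 6, 7}  B3 = {2, 3, 4, 7}  B4 = {1, 3, 6, 7}
Tree: B1–B2, B2–B3, B2–B4
Each bag holds 4 vertices, so the decomposition has width 3, which upper-bounds the treewidth. Conversely, {1, 3, 6, 7} is a clique of size 4, and the vertices of any clique must share a bag in every tree decomposition; so some bag has ≥ 4 vertices and tw(G) ≥ 3. Therefore the treewidth is 3.

3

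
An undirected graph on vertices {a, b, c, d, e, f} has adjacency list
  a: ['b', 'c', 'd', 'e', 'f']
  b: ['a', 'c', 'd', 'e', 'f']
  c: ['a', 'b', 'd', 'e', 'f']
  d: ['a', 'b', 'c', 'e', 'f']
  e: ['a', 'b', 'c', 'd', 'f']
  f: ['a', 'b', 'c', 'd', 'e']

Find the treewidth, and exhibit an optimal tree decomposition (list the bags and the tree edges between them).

Treewidth 5.
One optimal decomposition is:
Bags: B1 = {a, b, c, d, e, f}
Tree: (single bag)

A single bag containing all 6 vertices is trivially a valid decomposition of width 5. Conversely, {a, b, c, d, e, f} is a clique of size 6, and the vertices of any clique must share a bag in every tree decomposition; so some bag has ≥ 6 vertices and tw(G) ≥ 5. Combining the bounds, tw(G) = 5.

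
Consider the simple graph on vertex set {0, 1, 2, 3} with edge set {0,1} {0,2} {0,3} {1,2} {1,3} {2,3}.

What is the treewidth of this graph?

A width-3 tree decomposition is:
Bags: B1 = {0, 1, 2, 3}
Tree: (single bag)
A single bag containing all 4 vertices is trivially a valid decomposition of width 3. For the lower bound, the 4 vertices {0, 1, 2, 3} are pairwise adjacent, and any tree decomposition puts a clique entirely inside one bag — forcing width ≥ 3. Therefore the treewidth is 3.

3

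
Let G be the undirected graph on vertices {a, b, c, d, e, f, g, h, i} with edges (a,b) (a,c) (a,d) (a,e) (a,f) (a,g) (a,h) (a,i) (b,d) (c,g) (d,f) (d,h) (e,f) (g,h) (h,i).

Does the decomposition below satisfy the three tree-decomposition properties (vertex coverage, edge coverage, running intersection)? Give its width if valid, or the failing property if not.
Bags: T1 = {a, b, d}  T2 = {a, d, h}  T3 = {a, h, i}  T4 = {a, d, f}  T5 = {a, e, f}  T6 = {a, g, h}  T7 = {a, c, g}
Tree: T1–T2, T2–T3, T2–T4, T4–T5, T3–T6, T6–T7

Checking the three conditions: (i) the bags cover all of {a, b, c, d, e, f, g, h, i}; (ii) for each edge, some bag contains both endpoints; (iii) the bags containing any fixed vertex form a subtree. All hold, so the decomposition is valid with width 3 − 1 = 2.

Yes; width 2.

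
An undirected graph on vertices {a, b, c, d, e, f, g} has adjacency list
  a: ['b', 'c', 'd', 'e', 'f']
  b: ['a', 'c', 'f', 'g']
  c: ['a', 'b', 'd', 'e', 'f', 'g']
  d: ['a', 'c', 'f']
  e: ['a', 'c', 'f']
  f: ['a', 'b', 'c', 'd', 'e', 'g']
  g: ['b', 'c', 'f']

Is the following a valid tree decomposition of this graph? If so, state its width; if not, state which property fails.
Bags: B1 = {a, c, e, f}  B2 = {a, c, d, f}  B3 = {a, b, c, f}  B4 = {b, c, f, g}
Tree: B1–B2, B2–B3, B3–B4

Every vertex of G appears in some bag (union = {a, b, c, d, e, f, g}); every edge is covered by a bag; and for each vertex v the set of bags containing v is connected in the bag tree. The decomposition is therefore valid. The largest bag has 4 vertices, so the width is 3.

Yes; width 3.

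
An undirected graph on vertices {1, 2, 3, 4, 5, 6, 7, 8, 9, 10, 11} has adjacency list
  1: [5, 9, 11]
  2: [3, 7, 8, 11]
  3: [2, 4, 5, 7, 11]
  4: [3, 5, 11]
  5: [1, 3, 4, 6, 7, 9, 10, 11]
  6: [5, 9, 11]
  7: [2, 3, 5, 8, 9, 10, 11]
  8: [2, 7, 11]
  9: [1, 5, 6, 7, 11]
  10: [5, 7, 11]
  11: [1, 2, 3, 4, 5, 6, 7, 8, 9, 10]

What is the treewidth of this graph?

3

A width-3 tree decomposition is:
Bags: B1 = {3, 5, 7, 11}  B2 = {2, 3, 7, 11}  B3 = {5, 7, 9, 11}  B4 = {2, 7, 8, 11}  B5 = {1, 5, 9, 11}  B6 = {5, 6, 9, 11}  B7 = {5, 7, 10, 11}  B8 = {3, 4, 5, 11}
Tree: B1–B2, B1–B3, B2–B4, B3–B5, B3–B6, B1–B7, B1–B8
Each bag holds 4 vertices, so the decomposition has width 3, which upper-bounds the treewidth. On the other hand G contains the 4-clique {2, 7, 8, 11}. A clique must lie in a single bag of any decomposition, so no decomposition can have width below 3. Therefore the treewidth is 3.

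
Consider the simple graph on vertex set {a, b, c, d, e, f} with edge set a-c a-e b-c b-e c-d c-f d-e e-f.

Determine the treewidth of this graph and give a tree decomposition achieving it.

Treewidth 2.
One such decomposition:
Bags: B1 = {c, d, e}  B2 = {b, c, e}  B3 = {a, c, e}  B4 = {c, e, f}
Tree: B1–B2, B2–B3, B3–B4

Every bag has size at most 3, so the width is 3 − 1 = 2 and tw(G) ≤ 2. Since d–c–b–e–d is a cycle in G, G is not acyclic. Forests are exactly the graphs of treewidth ≤ 1, so tw(G) ≥ 2. Combining the bounds, tw(G) = 2.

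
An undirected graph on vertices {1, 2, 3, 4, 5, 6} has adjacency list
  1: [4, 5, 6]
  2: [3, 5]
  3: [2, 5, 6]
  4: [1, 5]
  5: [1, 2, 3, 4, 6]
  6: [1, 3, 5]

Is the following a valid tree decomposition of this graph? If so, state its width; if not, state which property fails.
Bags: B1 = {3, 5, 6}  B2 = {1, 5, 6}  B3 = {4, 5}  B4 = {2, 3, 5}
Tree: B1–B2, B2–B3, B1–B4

A tree decomposition must satisfy three properties: every vertex lies in some bag; for every edge, both endpoints lie together in some bag; and for every vertex, the bags containing it form a connected subtree. Here edge (1,4) lies in no bag, so the decomposition is invalid.

No — edge (1,4) lies in no bag.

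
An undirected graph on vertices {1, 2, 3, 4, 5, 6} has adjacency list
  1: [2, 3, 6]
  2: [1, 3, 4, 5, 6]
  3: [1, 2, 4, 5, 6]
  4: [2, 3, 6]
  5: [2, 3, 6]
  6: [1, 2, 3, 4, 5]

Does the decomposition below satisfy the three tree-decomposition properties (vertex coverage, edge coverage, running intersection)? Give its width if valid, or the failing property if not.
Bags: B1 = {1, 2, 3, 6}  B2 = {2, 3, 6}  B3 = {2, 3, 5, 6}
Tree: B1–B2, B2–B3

A tree decomposition must satisfy three properties: every vertex lies in some bag; for every edge, both endpoints lie together in some bag; and for every vertex, the bags containing it form a connected subtree. Here vertex 4 appears in no bag, so the decomposition is invalid.

No — vertex 4 appears in no bag.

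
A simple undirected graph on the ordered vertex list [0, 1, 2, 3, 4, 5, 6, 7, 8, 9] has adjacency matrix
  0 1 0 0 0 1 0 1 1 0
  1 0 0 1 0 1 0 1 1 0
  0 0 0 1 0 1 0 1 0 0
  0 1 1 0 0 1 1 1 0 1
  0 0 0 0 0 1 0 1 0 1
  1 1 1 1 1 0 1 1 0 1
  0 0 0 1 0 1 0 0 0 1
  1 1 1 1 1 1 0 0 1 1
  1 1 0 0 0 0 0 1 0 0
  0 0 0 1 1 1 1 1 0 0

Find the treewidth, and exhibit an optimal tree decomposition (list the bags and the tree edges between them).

Treewidth 3.
One such decomposition:
Bags: B1 = {3, 5, 7, 9}  B2 = {1, 3, 5, 7}  B3 = {3, 5, 6, 9}  B4 = {2, 3, 5, 7}  B5 = {0, 1, 5, 7}  B6 = {0, 1, 7, 8}  B7 = {4, 5, 7, 9}
Tree: B1–B2, B1–B3, B2–B4, B2–B5, B5–B6, B1–B7

The largest bag has 4 vertices, giving width 3; this decomposition certifies tw(G) ≤ 3. For the lower bound, the 4 vertices {0, 1, 7, 8} are pairwise adjacent, and any tree decomposition puts a clique entirely inside one bag — forcing width ≥ 3. Combining the bounds, tw(G) = 3.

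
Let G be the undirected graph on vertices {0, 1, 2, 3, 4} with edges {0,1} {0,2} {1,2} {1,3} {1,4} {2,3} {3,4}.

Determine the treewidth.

2

A width-2 tree decomposition is:
Bags: B1 = {1, 3, 4}  B2 = {1, 2, 3}  B3 = {0, 1, 2}
Tree: B1–B2, B2–B3
Each bag holds 3 vertices, so the decomposition has width 2, which upper-bounds the treewidth. On the other hand G contains the 3-clique {0, 1, 2}. A clique must lie in a single bag of any decomposition, so no decomposition can have width below 2. Therefore the treewidth is 2.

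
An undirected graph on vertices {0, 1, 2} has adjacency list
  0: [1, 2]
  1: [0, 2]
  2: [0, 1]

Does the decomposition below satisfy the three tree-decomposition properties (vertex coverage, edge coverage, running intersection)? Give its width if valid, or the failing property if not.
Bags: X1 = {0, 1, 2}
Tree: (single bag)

Yes; width 2.

Vertex coverage: the bags together contain {0, 1, 2}, the full vertex set. Edge coverage: each edge of G has both endpoints in at least one bag. Running intersection: for every vertex, the bags containing it form a connected subtree. All three properties hold, so this is a valid tree decomposition of width max|bag| − 1 = 2, and hence tw(G) ≤ 2.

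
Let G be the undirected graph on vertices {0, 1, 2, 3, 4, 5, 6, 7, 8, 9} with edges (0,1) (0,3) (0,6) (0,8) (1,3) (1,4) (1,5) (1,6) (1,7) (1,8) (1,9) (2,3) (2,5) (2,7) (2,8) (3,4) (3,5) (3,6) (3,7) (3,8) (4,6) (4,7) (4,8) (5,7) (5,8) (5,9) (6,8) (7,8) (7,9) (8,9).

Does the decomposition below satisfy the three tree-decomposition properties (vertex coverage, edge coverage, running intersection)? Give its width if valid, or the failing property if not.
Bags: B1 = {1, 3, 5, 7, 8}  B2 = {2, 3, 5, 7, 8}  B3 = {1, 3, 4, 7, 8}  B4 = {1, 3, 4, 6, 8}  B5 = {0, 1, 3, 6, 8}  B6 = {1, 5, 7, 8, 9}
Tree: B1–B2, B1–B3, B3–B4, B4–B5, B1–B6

Yes; width 4.

Vertex coverage: the bags together contain {0, 1, 2, 3, 4, 5, 6, 7, 8, 9}, the full vertex set. Edge coverage: each edge of G has both endpoints in at least one bag. Running intersection: for every vertex, the bags containing it form a connected subtree. All three properties hold, so this is a valid tree decomposition of width max|bag| − 1 = 4, and hence tw(G) ≤ 4.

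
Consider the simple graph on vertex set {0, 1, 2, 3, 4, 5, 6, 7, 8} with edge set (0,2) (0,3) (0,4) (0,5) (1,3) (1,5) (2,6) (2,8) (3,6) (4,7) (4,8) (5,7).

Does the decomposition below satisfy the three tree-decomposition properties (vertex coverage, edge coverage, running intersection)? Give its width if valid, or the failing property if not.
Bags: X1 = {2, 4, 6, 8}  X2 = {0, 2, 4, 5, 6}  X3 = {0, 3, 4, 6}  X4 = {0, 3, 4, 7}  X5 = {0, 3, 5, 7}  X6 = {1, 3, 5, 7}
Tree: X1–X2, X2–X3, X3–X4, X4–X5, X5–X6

A tree decomposition must satisfy three properties: every vertex lies in some bag; for every edge, both endpoints lie together in some bag; and for every vertex, the bags containing it form a connected subtree. Here bags containing vertex 5 are not connected in the tree, so the decomposition is invalid.

No — bags containing vertex 5 are not connected in the tree.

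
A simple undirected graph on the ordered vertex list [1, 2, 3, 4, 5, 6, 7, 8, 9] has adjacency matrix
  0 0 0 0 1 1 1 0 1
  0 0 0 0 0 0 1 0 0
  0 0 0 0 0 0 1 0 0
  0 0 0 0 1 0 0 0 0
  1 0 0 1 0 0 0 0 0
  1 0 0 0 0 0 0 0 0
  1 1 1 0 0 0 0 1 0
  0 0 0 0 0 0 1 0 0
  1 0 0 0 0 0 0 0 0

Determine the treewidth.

A width-1 tree decomposition is:
Bags: B1 = {1, 6}  B2 = {1, 9}  B3 = {1, 5}  B4 = {1, 7}  B5 = {7, 8}  B6 = {3, 7}  B7 = {2, 7}  B8 = {4, 5}
Tree: B1–B2, B2–B3, B1–B4, B4–B5, B5–B6, B4–B7, B3–B8
Every bag has size at most 2, so the width is 2 − 1 = 1 and tw(G) ≤ 1. Since G has at least one edge (e.g. 6–1), it is not an edgeless graph, so tw(G) ≥ 1. Therefore the treewidth is 1.

1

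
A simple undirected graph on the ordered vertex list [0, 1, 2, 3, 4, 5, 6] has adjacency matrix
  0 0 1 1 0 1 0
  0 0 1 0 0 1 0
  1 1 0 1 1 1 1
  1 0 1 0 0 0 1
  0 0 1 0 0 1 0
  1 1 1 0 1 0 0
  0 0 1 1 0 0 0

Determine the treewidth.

A width-2 tree decomposition is:
Bags: B1 = {0, 2, 3}  B2 = {2, 3, 6}  B3 = {0, 2, 5}  B4 = {1, 2, 5}  B5 = {2, 4, 5}
Tree: B1–B2, B1–B3, B3–B4, B3–B5
Every bag has size at most 3, so the width is 3 − 1 = 2 and tw(G) ≤ 2. Conversely, {0, 2, 3} is a clique of size 3, and the vertices of any clique must share a bag in every tree decomposition; so some bag has ≥ 3 vertices and tw(G) ≥ 2. Hence tw(G) = 2 exactly.

2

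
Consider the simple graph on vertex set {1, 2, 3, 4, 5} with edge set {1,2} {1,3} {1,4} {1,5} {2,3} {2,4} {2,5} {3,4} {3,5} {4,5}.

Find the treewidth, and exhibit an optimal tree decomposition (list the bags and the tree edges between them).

A single bag containing all 5 vertices is trivially a valid decomposition of width 4. On the other hand G contains the 5-clique {1, 2, 3, 4, 5}. A clique must lie in a single bag of any decomposition, so no decomposition can have width below 4. Hence tw(G) = 4 exactly.

Treewidth 4.
One such decomposition:
Bags: B1 = {1, 2, 3, 4, 5}
Tree: (single bag)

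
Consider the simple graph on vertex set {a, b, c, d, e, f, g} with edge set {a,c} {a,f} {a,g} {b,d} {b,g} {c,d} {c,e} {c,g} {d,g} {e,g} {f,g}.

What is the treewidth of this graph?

A width-2 tree decomposition is:
Bags: B1 = {a, f, g}  B2 = {a, c, g}  B3 = {c, e, g}  B4 = {c, d, g}  B5 = {b, d, g}
Tree: B1–B2, B2–B3, B2–B4, B4–B5
The largest bag has 3 vertices, giving width 2; this decomposition certifies tw(G) ≤ 2. On the other hand G contains the 3-clique {c, d, g}. A clique must lie in a single bag of any decomposition, so no decomposition can have width below 2. Therefore the treewidth is 2.

2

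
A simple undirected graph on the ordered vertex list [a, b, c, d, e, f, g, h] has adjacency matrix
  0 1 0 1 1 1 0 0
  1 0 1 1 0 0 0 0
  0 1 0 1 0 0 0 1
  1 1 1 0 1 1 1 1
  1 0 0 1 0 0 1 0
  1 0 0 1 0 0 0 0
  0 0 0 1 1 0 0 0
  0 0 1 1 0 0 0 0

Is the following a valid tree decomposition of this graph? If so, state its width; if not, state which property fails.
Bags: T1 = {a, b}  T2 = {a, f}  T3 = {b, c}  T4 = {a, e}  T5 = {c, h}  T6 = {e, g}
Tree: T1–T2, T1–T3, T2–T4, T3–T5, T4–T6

No — vertex d appears in no bag.

A tree decomposition must satisfy three properties: every vertex lies in some bag; for every edge, both endpoints lie together in some bag; and for every vertex, the bags containing it form a connected subtree. Here vertex d appears in no bag, so the decomposition is invalid.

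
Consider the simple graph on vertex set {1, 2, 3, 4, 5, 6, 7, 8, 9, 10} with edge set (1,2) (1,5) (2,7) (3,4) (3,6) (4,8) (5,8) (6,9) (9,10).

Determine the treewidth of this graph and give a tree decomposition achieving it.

Treewidth 1.
One optimal decomposition is:
Bags: B1 = {2, 7}  B2 = {1, 2}  B3 = {1, 5}  B4 = {5, 8}  B5 = {4, 8}  B6 = {3, 4}  B7 = {3, 6}  B8 = {6, 9}  B9 = {9, 10}
Tree: B1–B2, B2–B3, B3–B4, B4–B5, B5–B6, B6–B7, B7–B8, B8–B9

The largest bag has 2 vertices, giving width 1; this decomposition certifies tw(G) ≤ 1. Since G has at least one edge (e.g. 7–2), it is not an edgeless graph, so tw(G) ≥ 1. Combining the bounds, tw(G) = 1.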